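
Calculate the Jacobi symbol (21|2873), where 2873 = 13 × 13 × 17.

1

Reciprocity: 21 ≡ 1 and 2873 ≡ 1 (mod 4), so (21/2873) = +(2873/21).
Reduce top mod 21: now compute (17/21).
Reciprocity: 17 ≡ 1 and 21 ≡ 1 (mod 4), so (17/21) = +(21/17).
Reduce top mod 17: now compute (4/17).
Pull out 2^2: since 17 ≡ 1 (mod 8), (2/17) = +1, so (2/17)^2 = +1.
Reached (1/17) = 1. Collecting the sign flips along the way, the symbol is +1.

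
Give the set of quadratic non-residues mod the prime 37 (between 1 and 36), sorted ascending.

2 5 6 8 13 14 15 17 18 19 20 22 23 24 29 31 32 35

Square k = 1,…,18 (k and 37−k give the same square):
1²=1, 2²=4, 3²=9, 4²=16, 5²=25, 6²=36, 7²≡12, 8²≡27, 9²≡7, 10²≡26, 11²≡10, 12²≡33, 13²≡21, 14²≡11, 15²≡3, 16²≡34, 17²≡30, 18²≡28 (mod 37).
The residues are {1, 3, 4, 7, 9, 10, 11, 12, 16, 21, 25, 26, 27, 28, 30, 33, 34, 36}; the non-residues are the remaining 18 nonzero classes.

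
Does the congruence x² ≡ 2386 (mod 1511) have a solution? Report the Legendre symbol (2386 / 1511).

1

First reduce: 2386 ≡ 875 (mod 1511).
Reciprocity: 875 ≡ 3 and 1511 ≡ 3 (mod 4), so (875/1511) = −(1511/875).
Reduce top mod 875: now compute (636/875).
Pull out 2^2: since 875 ≡ 3 (mod 8), (2/875) = -1, so (2/875)^2 = +1.
Reciprocity: 159 ≡ 3 and 875 ≡ 3 (mod 4), so (159/875) = −(875/159).
Reduce top mod 159: now compute (80/159).
Pull out 2^4: since 159 ≡ 7 (mod 8), (2/159) = +1, so (2/159)^4 = +1.
Reciprocity: 5 ≡ 1 and 159 ≡ 3 (mod 4), so (5/159) = +(159/5).
Reduce top mod 5: now compute (4/5).
Pull out 2^2: since 5 ≡ 5 (mod 8), (2/5) = -1, so (2/5)^2 = +1.
Reached (1/5) = 1. Collecting the sign flips along the way, the symbol is +1.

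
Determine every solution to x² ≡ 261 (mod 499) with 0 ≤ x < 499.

135, 364

Since 499 ≡ 3 (mod 4), a square root of 261 is 261^((499+1)/4) = 261^125 mod 499.
Repeated squaring: 261^2≡257, 261^4≡181, 261^8≡326, 261^16≡488, 261^32≡121, 261^64≡170 (mod 499).
261^125 = 261^(64+32+16+8+4+1) ≡ 364 (mod 499).
Check: 364² = 132496 ≡ 261 (mod 499). The two roots are 135 and 364.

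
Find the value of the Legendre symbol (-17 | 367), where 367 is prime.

1

First reduce: -17 ≡ 350 (mod 367).
Pull out 2: since 367 ≡ 7 (mod 8), (2/367) = +1.
Reciprocity: 175 ≡ 3 and 367 ≡ 3 (mod 4), so (175/367) = −(367/175).
Reduce top mod 175: now compute (17/175).
Reciprocity: 17 ≡ 1 and 175 ≡ 3 (mod 4), so (17/175) = +(175/17).
Reduce top mod 17: now compute (5/17).
Reciprocity: 5 ≡ 1 and 17 ≡ 1 (mod 4), so (5/17) = +(17/5).
Reduce top mod 5: now compute (2/5).
Pull out 2: since 5 ≡ 5 (mod 8), (2/5) = -1.
Reached (1/5) = 1. Collecting the sign flips along the way, the symbol is +1.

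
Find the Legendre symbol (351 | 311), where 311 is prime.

1

Euler's criterion: (351/311) ≡ 40^155 (mod 311).
40^2 ≡ 45 (mod 311)
40^4 ≡ 159 (mod 311)
40^8 ≡ 90 (mod 311)
40^16 ≡ 14 (mod 311)
40^32 ≡ 196 (mod 311)
40^64 ≡ 163 (mod 311)
40^128 ≡ 134 (mod 311)
40^155 = 40^(128+16+8+2+1) ≡ 1 (mod 311).
Result is 1, so (351/311) = 1.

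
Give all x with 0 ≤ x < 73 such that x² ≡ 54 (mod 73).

73 ≡ 1 (mod 4), so we find a root by search.
Trying successive values, 28² = 784 ≡ 54 (mod 73). The other root is 73 − 28 = 45.

28, 45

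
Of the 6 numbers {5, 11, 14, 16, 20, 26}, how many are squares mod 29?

(5/29) = +1 → QR.
(11/29) = -1 → non-residue.
(14/29) = -1 → non-residue.
(16/29) = +1 → QR.
(20/29) = +1 → QR.
(26/29) = -1 → non-residue.
Total quadratic residues among the 6: 3.

3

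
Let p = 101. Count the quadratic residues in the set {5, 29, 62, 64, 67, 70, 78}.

(5/101) = +1 → QR.
(29/101) = -1 → non-residue.
(62/101) = -1 → non-residue.
(64/101) = +1 → QR.
(67/101) = -1 → non-residue.
(70/101) = +1 → QR.
(78/101) = +1 → QR.
Total quadratic residues among the 7: 4.

4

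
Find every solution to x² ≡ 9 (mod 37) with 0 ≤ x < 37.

3, 34

37 ≡ 1 (mod 4), so we find a root by search.
Trying successive values, 3² = 9 ≡ 9 (mod 37). The other root is 37 − 3 = 34.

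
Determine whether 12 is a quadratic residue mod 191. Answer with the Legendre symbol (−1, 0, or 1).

Pull out 2^2: since 191 ≡ 7 (mod 8), (2/191) = +1, so (2/191)^2 = +1.
Reciprocity: 3 ≡ 3 and 191 ≡ 3 (mod 4), so (3/191) = −(191/3).
Reduce top mod 3: now compute (2/3).
Pull out 2: since 3 ≡ 3 (mod 8), (2/3) = -1.
Reached (1/3) = 1. Collecting the sign flips along the way, the symbol is +1.

1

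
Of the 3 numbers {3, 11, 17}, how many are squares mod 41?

(3/41) = -1 → non-residue.
(11/41) = -1 → non-residue.
(17/41) = -1 → non-residue.
Total quadratic residues among the 3: 0.

0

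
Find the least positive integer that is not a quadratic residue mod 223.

(2/223) = +1, so 2 is a residue.
(3/223) = −1, so 3 is the smallest positive non-residue mod 223.

3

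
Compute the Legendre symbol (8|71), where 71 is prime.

Euler's criterion: (8/71) ≡ 8^35 (mod 71).
8^2 ≡ 64 (mod 71)
8^4 ≡ 49 (mod 71)
8^8 ≡ 58 (mod 71)
8^16 ≡ 27 (mod 71)
8^32 ≡ 19 (mod 71)
8^35 = 8^(32+2+1) ≡ 1 (mod 71).
Result is 1, so (8/71) = 1.

1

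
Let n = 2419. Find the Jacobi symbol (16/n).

Pull out 2^4: since 2419 ≡ 3 (mod 8), (2/2419) = -1, so (2/2419)^4 = +1.
Reached (1/2419) = 1. Collecting the sign flips along the way, the symbol is +1.

1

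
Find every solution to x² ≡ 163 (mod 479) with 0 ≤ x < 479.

40, 439

Since 479 ≡ 3 (mod 4), a square root of 163 is 163^((479+1)/4) = 163^120 mod 479.
Repeated squaring: 163^2≡224, 163^4≡360, 163^8≡270, 163^16≡92, 163^32≡321, 163^64≡56 (mod 479).
163^120 = 163^(64+32+16+8) ≡ 40 (mod 479).
Check: 40² = 1600 ≡ 163 (mod 479). The two roots are 40 and 439.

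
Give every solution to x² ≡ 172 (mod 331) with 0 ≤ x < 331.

Since 331 ≡ 3 (mod 4), a square root of 172 is 172^((331+1)/4) = 172^83 mod 331.
Repeated squaring: 172^2≡125, 172^4≡68, 172^8≡321, 172^16≡100, 172^32≡70, 172^64≡266 (mod 331).
172^83 = 172^(64+16+2+1) ≡ 186 (mod 331).
Check: 186² = 34596 ≡ 172 (mod 331). The two roots are 145 and 186.

145, 186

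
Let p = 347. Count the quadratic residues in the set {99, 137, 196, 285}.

4

(99/347) = +1 → QR.
(137/347) = +1 → QR.
(196/347) = +1 → QR.
(285/347) = +1 → QR.
Total quadratic residues among the 4: 4.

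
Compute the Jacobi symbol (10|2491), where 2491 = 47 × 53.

-1

Pull out 2: since 2491 ≡ 3 (mod 8), (2/2491) = -1.
Reciprocity: 5 ≡ 1 and 2491 ≡ 3 (mod 4), so (5/2491) = +(2491/5).
Reduce top mod 5: now compute (1/5).
Reached (1/5) = 1. Collecting the sign flips along the way, the symbol is -1.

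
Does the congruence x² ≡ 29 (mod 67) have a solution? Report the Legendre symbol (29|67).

1

Reciprocity: 29 ≡ 1 and 67 ≡ 3 (mod 4), so (29/67) = +(67/29).
Reduce top mod 29: now compute (9/29).
Reciprocity: 9 ≡ 1 and 29 ≡ 1 (mod 4), so (9/29) = +(29/9).
Reduce top mod 9: now compute (2/9).
Pull out 2: since 9 ≡ 1 (mod 8), (2/9) = +1.
Reached (1/9) = 1. Collecting the sign flips along the way, the symbol is +1.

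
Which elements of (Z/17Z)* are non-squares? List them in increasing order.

3 5 6 7 10 11 12 14

Square k = 1,…,8 (k and 17−k give the same square):
1²=1, 2²=4, 3²=9, 4²=16, 5²≡8, 6²≡2, 7²≡15, 8²≡13 (mod 17).
The residues are {1, 2, 4, 8, 9, 13, 15, 16}; the non-residues are the remaining 8 nonzero classes.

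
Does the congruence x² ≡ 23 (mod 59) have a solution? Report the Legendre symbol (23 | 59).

-1

Reciprocity: 23 ≡ 3 and 59 ≡ 3 (mod 4), so (23/59) = −(59/23).
Reduce top mod 23: now compute (13/23).
Reciprocity: 13 ≡ 1 and 23 ≡ 3 (mod 4), so (13/23) = +(23/13).
Reduce top mod 13: now compute (10/13).
Pull out 2: since 13 ≡ 5 (mod 8), (2/13) = -1.
Reciprocity: 5 ≡ 1 and 13 ≡ 1 (mod 4), so (5/13) = +(13/5).
Reduce top mod 5: now compute (3/5).
Reciprocity: 3 ≡ 3 and 5 ≡ 1 (mod 4), so (3/5) = +(5/3).
Reduce top mod 3: now compute (2/3).
Pull out 2: since 3 ≡ 3 (mod 8), (2/3) = -1.
Reached (1/3) = 1. Collecting the sign flips along the way, the symbol is -1.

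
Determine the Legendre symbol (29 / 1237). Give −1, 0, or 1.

Reciprocity: 29 ≡ 1 and 1237 ≡ 1 (mod 4), so (29/1237) = +(1237/29).
Reduce top mod 29: now compute (19/29).
Reciprocity: 19 ≡ 3 and 29 ≡ 1 (mod 4), so (19/29) = +(29/19).
Reduce top mod 19: now compute (10/19).
Pull out 2: since 19 ≡ 3 (mod 8), (2/19) = -1.
Reciprocity: 5 ≡ 1 and 19 ≡ 3 (mod 4), so (5/19) = +(19/5).
Reduce top mod 5: now compute (4/5).
Pull out 2^2: since 5 ≡ 5 (mod 8), (2/5) = -1, so (2/5)^2 = +1.
Reached (1/5) = 1. Collecting the sign flips along the way, the symbol is -1.

-1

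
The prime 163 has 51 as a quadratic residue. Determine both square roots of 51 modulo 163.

41, 122

Since 163 ≡ 3 (mod 4), a square root of 51 is 51^((163+1)/4) = 51^41 mod 163.
Repeated squaring: 51^2≡156, 51^4≡49, 51^8≡119, 51^16≡143, 51^32≡74 (mod 163).
51^41 = 51^(32+8+1) ≡ 41 (mod 163).
Check: 41² = 1681 ≡ 51 (mod 163). The two roots are 41 and 122.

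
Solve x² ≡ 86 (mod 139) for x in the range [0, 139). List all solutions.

Since 139 ≡ 3 (mod 4), a square root of 86 is 86^((139+1)/4) = 86^35 mod 139.
Repeated squaring: 86^2≡29, 86^4≡7, 86^8≡49, 86^16≡38, 86^32≡54 (mod 139).
86^35 = 86^(32+2+1) ≡ 124 (mod 139).
Check: 124² = 15376 ≡ 86 (mod 139). The two roots are 15 and 124.

15, 124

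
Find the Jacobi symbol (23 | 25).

1

Reciprocity: 23 ≡ 3 and 25 ≡ 1 (mod 4), so (23/25) = +(25/23).
Reduce top mod 23: now compute (2/23).
Pull out 2: since 23 ≡ 7 (mod 8), (2/23) = +1.
Reached (1/23) = 1. Collecting the sign flips along the way, the symbol is +1.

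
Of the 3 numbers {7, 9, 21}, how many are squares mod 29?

2

(7/29) = +1 → QR.
(9/29) = +1 → QR.
(21/29) = -1 → non-residue.
Total quadratic residues among the 3: 2.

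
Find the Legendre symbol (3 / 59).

Euler's criterion: (3/59) ≡ 3^29 (mod 59).
3^2 ≡ 9 (mod 59)
3^4 ≡ 22 (mod 59)
3^8 ≡ 12 (mod 59)
3^16 ≡ 26 (mod 59)
3^29 = 3^(16+8+4+1) ≡ 1 (mod 59).
Result is 1, so (3/59) = 1.

1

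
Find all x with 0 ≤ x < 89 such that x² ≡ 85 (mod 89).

89 ≡ 1 (mod 4), so we find a root by search.
Trying successive values, 21² = 441 ≡ 85 (mod 89). The other root is 89 − 21 = 68.

21, 68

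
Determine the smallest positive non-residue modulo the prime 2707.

(2/2707) = −1, so 2 is the smallest positive non-residue mod 2707.

2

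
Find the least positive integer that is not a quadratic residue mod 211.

2

(2/211) = −1, so 2 is the smallest positive non-residue mod 211.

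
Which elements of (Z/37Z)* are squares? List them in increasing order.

Square k = 1,…,18 (k and 37−k give the same square):
1²=1, 2²=4, 3²=9, 4²=16, 5²=25, 6²=36, 7²≡12, 8²≡27, 9²≡7, 10²≡26, 11²≡10, 12²≡33, 13²≡21, 14²≡11, 15²≡3, 16²≡34, 17²≡30, 18²≡28 (mod 37).
So the quadratic residues mod 37 are {1, 3, 4, 7, 9, 10, 11, 12, 16, 21, 25, 26, 27, 28, 30, 33, 34, 36}.

1, 3, 4, 7, 9, 10, 11, 12, 16, 21, 25, 26, 27, 28, 30, 33, 34, 36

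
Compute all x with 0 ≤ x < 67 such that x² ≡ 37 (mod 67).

29, 38

Since 67 ≡ 3 (mod 4), a square root of 37 is 37^((67+1)/4) = 37^17 mod 67.
Repeated squaring: 37^2≡29, 37^4≡37, 37^8≡29, 37^16≡37 (mod 67).
37^17 = 37^(16+1) ≡ 29 (mod 67).
Check: 29² = 841 ≡ 37 (mod 67). The two roots are 29 and 38.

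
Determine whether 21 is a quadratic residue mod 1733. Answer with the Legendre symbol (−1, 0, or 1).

Reciprocity: 21 ≡ 1 and 1733 ≡ 1 (mod 4), so (21/1733) = +(1733/21).
Reduce top mod 21: now compute (11/21).
Reciprocity: 11 ≡ 3 and 21 ≡ 1 (mod 4), so (11/21) = +(21/11).
Reduce top mod 11: now compute (10/11).
Pull out 2: since 11 ≡ 3 (mod 8), (2/11) = -1.
Reciprocity: 5 ≡ 1 and 11 ≡ 3 (mod 4), so (5/11) = +(11/5).
Reduce top mod 5: now compute (1/5).
Reached (1/5) = 1. Collecting the sign flips along the way, the symbol is -1.

-1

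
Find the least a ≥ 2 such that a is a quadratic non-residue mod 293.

(2/293) = −1, so 2 is the smallest positive non-residue mod 293.

2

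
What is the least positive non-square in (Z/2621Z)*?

(2/2621) = −1, so 2 is the smallest positive non-residue mod 2621.

2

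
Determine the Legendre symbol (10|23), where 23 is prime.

-1

Pull out 2: since 23 ≡ 7 (mod 8), (2/23) = +1.
Reciprocity: 5 ≡ 1 and 23 ≡ 3 (mod 4), so (5/23) = +(23/5).
Reduce top mod 5: now compute (3/5).
Reciprocity: 3 ≡ 3 and 5 ≡ 1 (mod 4), so (3/5) = +(5/3).
Reduce top mod 3: now compute (2/3).
Pull out 2: since 3 ≡ 3 (mod 8), (2/3) = -1.
Reached (1/3) = 1. Collecting the sign flips along the way, the symbol is -1.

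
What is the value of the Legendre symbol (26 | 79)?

1

Pull out 2: since 79 ≡ 7 (mod 8), (2/79) = +1.
Reciprocity: 13 ≡ 1 and 79 ≡ 3 (mod 4), so (13/79) = +(79/13).
Reduce top mod 13: now compute (1/13).
Reached (1/13) = 1. Collecting the sign flips along the way, the symbol is +1.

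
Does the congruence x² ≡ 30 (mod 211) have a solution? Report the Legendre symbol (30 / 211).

1

Pull out 2: since 211 ≡ 3 (mod 8), (2/211) = -1.
Reciprocity: 15 ≡ 3 and 211 ≡ 3 (mod 4), so (15/211) = −(211/15).
Reduce top mod 15: now compute (1/15).
Reached (1/15) = 1. Collecting the sign flips along the way, the symbol is +1.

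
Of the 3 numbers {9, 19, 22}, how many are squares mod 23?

1

(9/23) = +1 → QR.
(19/23) = -1 → non-residue.
(22/23) = -1 → non-residue.
Total quadratic residues among the 3: 1.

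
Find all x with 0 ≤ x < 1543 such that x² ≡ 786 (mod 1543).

433, 1110

Since 1543 ≡ 3 (mod 4), a square root of 786 is 786^((1543+1)/4) = 786^386 mod 1543.
Repeated squaring: 786^2≡596, 786^4≡326, 786^8≡1352, 786^16≡992, 786^32≡1173, 786^64≡1116, 786^128≡255, 786^256≡219 (mod 1543).
786^386 = 786^(256+128+2) ≡ 1110 (mod 1543).
Check: 1110² = 1232100 ≡ 786 (mod 1543). The two roots are 433 and 1110.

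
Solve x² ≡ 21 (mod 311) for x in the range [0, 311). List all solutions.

Since 311 ≡ 3 (mod 4), a square root of 21 is 21^((311+1)/4) = 21^78 mod 311.
Repeated squaring: 21^2≡130, 21^4≡106, 21^8≡40, 21^16≡45, 21^32≡159, 21^64≡90 (mod 311).
21^78 = 21^(64+8+4+2) ≡ 79 (mod 311).
Check: 79² = 6241 ≡ 21 (mod 311). The two roots are 79 and 232.

79, 232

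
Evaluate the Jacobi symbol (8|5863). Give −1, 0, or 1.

Pull out 2^3: since 5863 ≡ 7 (mod 8), (2/5863) = +1, so (2/5863)^3 = +1.
Reached (1/5863) = 1. Collecting the sign flips along the way, the symbol is +1.

1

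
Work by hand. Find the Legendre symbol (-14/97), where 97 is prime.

Euler's criterion: (-14/97) ≡ 83^48 (mod 97).
83^2 ≡ 2 (mod 97)
83^4 ≡ 4 (mod 97)
83^8 ≡ 16 (mod 97)
83^16 ≡ 62 (mod 97)
83^32 ≡ 61 (mod 97)
83^48 = 83^(32+16) ≡ 96 (mod 97).
Result is 96 ≡ −1, so (-14/97) = −1.

-1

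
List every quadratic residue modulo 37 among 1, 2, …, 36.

Square k = 1,…,18 (k and 37−k give the same square):
1²=1, 2²=4, 3²=9, 4²=16, 5²=25, 6²=36, 7²≡12, 8²≡27, 9²≡7, 10²≡26, 11²≡10, 12²≡33, 13²≡21, 14²≡11, 15²≡3, 16²≡34, 17²≡30, 18²≡28 (mod 37).
So the quadratic residues mod 37 are {1, 3, 4, 7, 9, 10, 11, 12, 16, 21, 25, 26, 27, 28, 30, 33, 34, 36}.

1, 3, 4, 7, 9, 10, 11, 12, 16, 21, 25, 26, 27, 28, 30, 33, 34, 36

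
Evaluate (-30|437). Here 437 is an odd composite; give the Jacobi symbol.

-1

First reduce: -30 ≡ 407 (mod 437).
Reciprocity: 407 ≡ 3 and 437 ≡ 1 (mod 4), so (407/437) = +(437/407).
Reduce top mod 407: now compute (30/407).
Pull out 2: since 407 ≡ 7 (mod 8), (2/407) = +1.
Reciprocity: 15 ≡ 3 and 407 ≡ 3 (mod 4), so (15/407) = −(407/15).
Reduce top mod 15: now compute (2/15).
Pull out 2: since 15 ≡ 7 (mod 8), (2/15) = +1.
Reached (1/15) = 1. Collecting the sign flips along the way, the symbol is -1.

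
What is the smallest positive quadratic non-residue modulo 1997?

2

(2/1997) = −1, so 2 is the smallest positive non-residue mod 1997.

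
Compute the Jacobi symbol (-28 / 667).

1

First reduce: -28 ≡ 639 (mod 667).
Reciprocity: 639 ≡ 3 and 667 ≡ 3 (mod 4), so (639/667) = −(667/639).
Reduce top mod 639: now compute (28/639).
Pull out 2^2: since 639 ≡ 7 (mod 8), (2/639) = +1, so (2/639)^2 = +1.
Reciprocity: 7 ≡ 3 and 639 ≡ 3 (mod 4), so (7/639) = −(639/7).
Reduce top mod 7: now compute (2/7).
Pull out 2: since 7 ≡ 7 (mod 8), (2/7) = +1.
Reached (1/7) = 1. Collecting the sign flips along the way, the symbol is +1.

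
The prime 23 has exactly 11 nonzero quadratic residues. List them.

Square k = 1,…,11 (k and 23−k give the same square):
1²=1, 2²=4, 3²=9, 4²=16, 5²≡2, 6²≡13, 7²≡3, 8²≡18, 9²≡12, 10²≡8, 11²≡6 (mod 23).
So the quadratic residues mod 23 are {1, 2, 3, 4, 6, 8, 9, 12, 13, 16, 18}.

1, 2, 3, 4, 6, 8, 9, 12, 13, 16, 18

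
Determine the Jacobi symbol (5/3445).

Reciprocity: 5 ≡ 1 and 3445 ≡ 1 (mod 4), so (5/3445) = +(3445/5).
Reduce top mod 5: now compute (0/5).
Top reduces to 0: gcd > 1, so the symbol is 0.

0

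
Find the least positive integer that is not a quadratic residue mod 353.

(2/353) = +1, so 2 is a residue.
(3/353) = −1, so 3 is the smallest positive non-residue mod 353.

3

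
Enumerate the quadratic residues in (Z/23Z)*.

Square k = 1,…,11 (k and 23−k give the same square):
1²=1, 2²=4, 3²=9, 4²=16, 5²≡2, 6²≡13, 7²≡3, 8²≡18, 9²≡12, 10²≡8, 11²≡6 (mod 23).
So the quadratic residues mod 23 are {1, 2, 3, 4, 6, 8, 9, 12, 13, 16, 18}.

1,2,3,4,6,8,9,12,13,16,18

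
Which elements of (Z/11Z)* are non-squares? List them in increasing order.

Square k = 1,…,5 (k and 11−k give the same square):
1²=1, 2²=4, 3²=9, 4²≡5, 5²≡3 (mod 11).
The residues are {1, 3, 4, 5, 9}; the non-residues are the remaining 5 nonzero classes.

2 6 7 8 10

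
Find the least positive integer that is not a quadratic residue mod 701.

2

(2/701) = −1, so 2 is the smallest positive non-residue mod 701.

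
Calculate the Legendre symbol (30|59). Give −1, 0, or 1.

-1

Pull out 2: since 59 ≡ 3 (mod 8), (2/59) = -1.
Reciprocity: 15 ≡ 3 and 59 ≡ 3 (mod 4), so (15/59) = −(59/15).
Reduce top mod 15: now compute (14/15).
Pull out 2: since 15 ≡ 7 (mod 8), (2/15) = +1.
Reciprocity: 7 ≡ 3 and 15 ≡ 3 (mod 4), so (7/15) = −(15/7).
Reduce top mod 7: now compute (1/7).
Reached (1/7) = 1. Collecting the sign flips along the way, the symbol is -1.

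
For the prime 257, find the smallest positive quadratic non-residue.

(2/257) = +1, so 2 is a residue.
(3/257) = −1, so 3 is the smallest positive non-residue mod 257.

3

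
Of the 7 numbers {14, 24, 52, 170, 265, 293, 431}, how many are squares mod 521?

4

(14/521) = -1 → non-residue.
(24/521) = -1 → non-residue.
(52/521) = +1 → QR.
(170/521) = -1 → non-residue.
(265/521) = +1 → QR.
(293/521) = +1 → QR.
(431/521) = +1 → QR.
Total quadratic residues among the 7: 4.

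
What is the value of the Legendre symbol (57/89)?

Reciprocity: 57 ≡ 1 and 89 ≡ 1 (mod 4), so (57/89) = +(89/57).
Reduce top mod 57: now compute (32/57).
Pull out 2^5: since 57 ≡ 1 (mod 8), (2/57) = +1, so (2/57)^5 = +1.
Reached (1/57) = 1. Collecting the sign flips along the way, the symbol is +1.

1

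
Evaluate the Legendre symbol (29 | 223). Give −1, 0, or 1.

1

Euler's criterion: (29/223) ≡ 29^111 (mod 223).
29^2 ≡ 172 (mod 223)
29^4 ≡ 148 (mod 223)
29^8 ≡ 50 (mod 223)
29^16 ≡ 47 (mod 223)
29^32 ≡ 202 (mod 223)
29^64 ≡ 218 (mod 223)
29^111 = 29^(64+32+8+4+2+1) ≡ 1 (mod 223).
Result is 1, so (29/223) = 1.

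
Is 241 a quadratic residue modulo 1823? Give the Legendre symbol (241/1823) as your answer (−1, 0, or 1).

-1

Reciprocity: 241 ≡ 1 and 1823 ≡ 3 (mod 4), so (241/1823) = +(1823/241).
Reduce top mod 241: now compute (136/241).
Pull out 2^3: since 241 ≡ 1 (mod 8), (2/241) = +1, so (2/241)^3 = +1.
Reciprocity: 17 ≡ 1 and 241 ≡ 1 (mod 4), so (17/241) = +(241/17).
Reduce top mod 17: now compute (3/17).
Reciprocity: 3 ≡ 3 and 17 ≡ 1 (mod 4), so (3/17) = +(17/3).
Reduce top mod 3: now compute (2/3).
Pull out 2: since 3 ≡ 3 (mod 8), (2/3) = -1.
Reached (1/3) = 1. Collecting the sign flips along the way, the symbol is -1.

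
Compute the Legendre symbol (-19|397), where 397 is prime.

First reduce: -19 ≡ 378 (mod 397).
Pull out 2: since 397 ≡ 5 (mod 8), (2/397) = -1.
Reciprocity: 189 ≡ 1 and 397 ≡ 1 (mod 4), so (189/397) = +(397/189).
Reduce top mod 189: now compute (19/189).
Reciprocity: 19 ≡ 3 and 189 ≡ 1 (mod 4), so (19/189) = +(189/19).
Reduce top mod 19: now compute (18/19).
Pull out 2: since 19 ≡ 3 (mod 8), (2/19) = -1.
Reciprocity: 9 ≡ 1 and 19 ≡ 3 (mod 4), so (9/19) = +(19/9).
Reduce top mod 9: now compute (1/9).
Reached (1/9) = 1. Collecting the sign flips along the way, the symbol is +1.

1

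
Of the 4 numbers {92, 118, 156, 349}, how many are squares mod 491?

(92/491) = -1 → non-residue.
(118/491) = +1 → QR.
(156/491) = +1 → QR.
(349/491) = +1 → QR.
Total quadratic residues among the 4: 3.

3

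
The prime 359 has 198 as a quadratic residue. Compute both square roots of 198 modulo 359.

103, 256

Since 359 ≡ 3 (mod 4), a square root of 198 is 198^((359+1)/4) = 198^90 mod 359.
Repeated squaring: 198^2≡73, 198^4≡303, 198^8≡264, 198^16≡50, 198^32≡346, 198^64≡169 (mod 359).
198^90 = 198^(64+16+8+2) ≡ 256 (mod 359).
Check: 256² = 65536 ≡ 198 (mod 359). The two roots are 103 and 256.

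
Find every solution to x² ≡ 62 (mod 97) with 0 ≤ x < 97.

16, 81

97 ≡ 1 (mod 4), so we find a root by search.
Trying successive values, 16² = 256 ≡ 62 (mod 97). The other root is 97 − 16 = 81.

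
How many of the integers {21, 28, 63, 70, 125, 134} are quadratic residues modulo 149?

(21/149) = -1 → non-residue.
(28/149) = +1 → QR.
(63/149) = +1 → QR.
(70/149) = -1 → non-residue.
(125/149) = +1 → QR.
(134/149) = -1 → non-residue.
Total quadratic residues among the 6: 3.

3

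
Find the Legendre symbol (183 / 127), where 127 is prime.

First reduce: 183 ≡ 56 (mod 127).
Pull out 2^3: since 127 ≡ 7 (mod 8), (2/127) = +1, so (2/127)^3 = +1.
Reciprocity: 7 ≡ 3 and 127 ≡ 3 (mod 4), so (7/127) = −(127/7).
Reduce top mod 7: now compute (1/7).
Reached (1/7) = 1. Collecting the sign flips along the way, the symbol is -1.

-1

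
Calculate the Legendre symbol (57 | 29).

1

Euler's criterion: (57/29) ≡ 28^14 (mod 29).
28^2 ≡ 1 (mod 29)
28^4 ≡ 1 (mod 29)
28^8 ≡ 1 (mod 29)
28^14 = 28^(8+4+2) ≡ 1 (mod 29).
Result is 1, so (57/29) = 1.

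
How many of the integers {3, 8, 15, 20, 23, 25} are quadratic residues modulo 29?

(3/29) = -1 → non-residue.
(8/29) = -1 → non-residue.
(15/29) = -1 → non-residue.
(20/29) = +1 → QR.
(23/29) = +1 → QR.
(25/29) = +1 → QR.
Total quadratic residues among the 6: 3.

3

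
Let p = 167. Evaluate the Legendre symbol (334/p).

0

First reduce: 334 ≡ 0 (mod 167).
Top reduces to 0: gcd > 1, so the symbol is 0.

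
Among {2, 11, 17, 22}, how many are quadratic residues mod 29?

(2/29) = -1 → non-residue.
(11/29) = -1 → non-residue.
(17/29) = -1 → non-residue.
(22/29) = +1 → QR.
Total quadratic residues among the 4: 1.

1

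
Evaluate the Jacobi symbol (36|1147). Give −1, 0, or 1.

1

Pull out 2^2: since 1147 ≡ 3 (mod 8), (2/1147) = -1, so (2/1147)^2 = +1.
Reciprocity: 9 ≡ 1 and 1147 ≡ 3 (mod 4), so (9/1147) = +(1147/9).
Reduce top mod 9: now compute (4/9).
Pull out 2^2: since 9 ≡ 1 (mod 8), (2/9) = +1, so (2/9)^2 = +1.
Reached (1/9) = 1. Collecting the sign flips along the way, the symbol is +1.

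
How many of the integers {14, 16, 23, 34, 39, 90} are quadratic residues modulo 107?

(14/107) = +1 → QR.
(16/107) = +1 → QR.
(23/107) = +1 → QR.
(34/107) = +1 → QR.
(39/107) = +1 → QR.
(90/107) = +1 → QR.
Total quadratic residues among the 6: 6.

6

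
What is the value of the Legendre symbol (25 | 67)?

1

Euler's criterion: (25/67) ≡ 25^33 (mod 67).
25^2 ≡ 22 (mod 67)
25^4 ≡ 15 (mod 67)
25^8 ≡ 24 (mod 67)
25^16 ≡ 40 (mod 67)
25^32 ≡ 59 (mod 67)
25^33 = 25^(32+1) ≡ 1 (mod 67).
Result is 1, so (25/67) = 1.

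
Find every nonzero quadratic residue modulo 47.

Square k = 1,…,23 (k and 47−k give the same square):
1²=1, 2²=4, 3²=9, 4²=16, 5²=25, 6²=36, 7²≡2, 8²≡17, 9²≡34, 10²≡6, 11²≡27, 12²≡3, 13²≡28, 14²≡8, 15²≡37, 16²≡21, 17²≡7, 18²≡42, 19²≡32, 20²≡24, 21²≡18, 22²≡14, 23²≡12 (mod 47).
So the quadratic residues mod 47 are {1, 2, 3, 4, 6, 7, 8, 9, 12, 14, 16, 17, 18, 21, 24, 25, 27, 28, 32, 34, 36, 37, 42}.

1,2,3,4,6,7,8,9,12,14,16,17,18,21,24,25,27,28,32,34,36,37,42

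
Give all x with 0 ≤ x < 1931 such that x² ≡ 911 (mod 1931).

Since 1931 ≡ 3 (mod 4), a square root of 911 is 911^((1931+1)/4) = 911^483 mod 1931.
Repeated squaring: 911^2≡1522, 911^4≡1215, 911^8≡941, 911^16≡1083, 911^32≡772, 911^64≡1236, 911^128≡275, 911^256≡316 (mod 1931).
911^483 = 911^(256+128+64+32+2+1) ≡ 900 (mod 1931).
Check: 900² = 810000 ≡ 911 (mod 1931). The two roots are 900 and 1031.

900, 1031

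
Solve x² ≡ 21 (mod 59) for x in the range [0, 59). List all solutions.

Since 59 ≡ 3 (mod 4), a square root of 21 is 21^((59+1)/4) = 21^15 mod 59.
Repeated squaring: 21^2≡28, 21^4≡17, 21^8≡53 (mod 59).
21^15 = 21^(8+4+2+1) ≡ 27 (mod 59).
Check: 27² = 729 ≡ 21 (mod 59). The two roots are 27 and 32.

27, 32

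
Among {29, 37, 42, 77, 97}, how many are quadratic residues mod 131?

(29/131) = -1 → non-residue.
(37/131) = -1 → non-residue.
(42/131) = -1 → non-residue.
(77/131) = +1 → QR.
(97/131) = -1 → non-residue.
Total quadratic residues among the 5: 1.

1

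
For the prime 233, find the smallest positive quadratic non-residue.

(2/233) = +1, so 2 is a residue.
(3/233) = −1, so 3 is the smallest positive non-residue mod 233.

3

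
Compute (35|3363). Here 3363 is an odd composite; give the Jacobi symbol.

-1

Reciprocity: 35 ≡ 3 and 3363 ≡ 3 (mod 4), so (35/3363) = −(3363/35).
Reduce top mod 35: now compute (3/35).
Reciprocity: 3 ≡ 3 and 35 ≡ 3 (mod 4), so (3/35) = −(35/3).
Reduce top mod 3: now compute (2/3).
Pull out 2: since 3 ≡ 3 (mod 8), (2/3) = -1.
Reached (1/3) = 1. Collecting the sign flips along the way, the symbol is -1.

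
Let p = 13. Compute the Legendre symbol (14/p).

First reduce: 14 ≡ 1 (mod 13).
Reached (1/13) = 1. Collecting the sign flips along the way, the symbol is +1.

1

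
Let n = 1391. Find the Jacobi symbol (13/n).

0

Reciprocity: 13 ≡ 1 and 1391 ≡ 3 (mod 4), so (13/1391) = +(1391/13).
Reduce top mod 13: now compute (0/13).
Top reduces to 0: gcd > 1, so the symbol is 0.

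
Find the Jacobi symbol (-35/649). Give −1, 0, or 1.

-1

First reduce: -35 ≡ 614 (mod 649).
Pull out 2: since 649 ≡ 1 (mod 8), (2/649) = +1.
Reciprocity: 307 ≡ 3 and 649 ≡ 1 (mod 4), so (307/649) = +(649/307).
Reduce top mod 307: now compute (35/307).
Reciprocity: 35 ≡ 3 and 307 ≡ 3 (mod 4), so (35/307) = −(307/35).
Reduce top mod 35: now compute (27/35).
Reciprocity: 27 ≡ 3 and 35 ≡ 3 (mod 4), so (27/35) = −(35/27).
Reduce top mod 27: now compute (8/27).
Pull out 2^3: since 27 ≡ 3 (mod 8), (2/27) = -1, so (2/27)^3 = -1.
Reached (1/27) = 1. Collecting the sign flips along the way, the symbol is -1.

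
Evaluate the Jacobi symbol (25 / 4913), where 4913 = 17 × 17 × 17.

Reciprocity: 25 ≡ 1 and 4913 ≡ 1 (mod 4), so (25/4913) = +(4913/25).
Reduce top mod 25: now compute (13/25).
Reciprocity: 13 ≡ 1 and 25 ≡ 1 (mod 4), so (13/25) = +(25/13).
Reduce top mod 13: now compute (12/13).
Pull out 2^2: since 13 ≡ 5 (mod 8), (2/13) = -1, so (2/13)^2 = +1.
Reciprocity: 3 ≡ 3 and 13 ≡ 1 (mod 4), so (3/13) = +(13/3).
Reduce top mod 3: now compute (1/3).
Reached (1/3) = 1. Collecting the sign flips along the way, the symbol is +1.

1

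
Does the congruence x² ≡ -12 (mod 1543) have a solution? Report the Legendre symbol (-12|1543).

1

First reduce: -12 ≡ 1531 (mod 1543).
Reciprocity: 1531 ≡ 3 and 1543 ≡ 3 (mod 4), so (1531/1543) = −(1543/1531).
Reduce top mod 1531: now compute (12/1531).
Pull out 2^2: since 1531 ≡ 3 (mod 8), (2/1531) = -1, so (2/1531)^2 = +1.
Reciprocity: 3 ≡ 3 and 1531 ≡ 3 (mod 4), so (3/1531) = −(1531/3).
Reduce top mod 3: now compute (1/3).
Reached (1/3) = 1. Collecting the sign flips along the way, the symbol is +1.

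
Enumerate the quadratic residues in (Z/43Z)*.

1,4,6,9,10,11,13,14,15,16,17,21,23,24,25,31,35,36,38,40,41

Square k = 1,…,21 (k and 43−k give the same square):
1²=1, 2²=4, 3²=9, 4²=16, 5²=25, 6²=36, 7²≡6, 8²≡21, 9²≡38, 10²≡14, 11²≡35, 12²≡15, 13²≡40, 14²≡24, 15²≡10, 16²≡41, 17²≡31, 18²≡23, 19²≡17, 20²≡13, 21²≡11 (mod 43).
So the quadratic residues mod 43 are {1, 4, 6, 9, 10, 11, 13, 14, 15, 16, 17, 21, 23, 24, 25, 31, 35, 36, 38, 40, 41}.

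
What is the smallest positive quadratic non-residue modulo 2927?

(2/2927) = +1, so 2 is a residue.
(3/2927) = +1, so 3 is a residue.
(4/2927) = +1, so 4 is a residue.
(5/2927) = −1, so 5 is the smallest positive non-residue mod 2927.

5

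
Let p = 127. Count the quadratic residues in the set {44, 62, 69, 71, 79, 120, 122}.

(44/127) = +1 → QR.
(62/127) = +1 → QR.
(69/127) = +1 → QR.
(71/127) = +1 → QR.
(79/127) = +1 → QR.
(120/127) = +1 → QR.
(122/127) = +1 → QR.
Total quadratic residues among the 7: 7.

7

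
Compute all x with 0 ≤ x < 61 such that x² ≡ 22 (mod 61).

12, 49

61 ≡ 1 (mod 4), so we find a root by search.
Trying successive values, 12² = 144 ≡ 22 (mod 61). The other root is 61 − 12 = 49.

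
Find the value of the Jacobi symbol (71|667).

1

Reciprocity: 71 ≡ 3 and 667 ≡ 3 (mod 4), so (71/667) = −(667/71).
Reduce top mod 71: now compute (28/71).
Pull out 2^2: since 71 ≡ 7 (mod 8), (2/71) = +1, so (2/71)^2 = +1.
Reciprocity: 7 ≡ 3 and 71 ≡ 3 (mod 4), so (7/71) = −(71/7).
Reduce top mod 7: now compute (1/7).
Reached (1/7) = 1. Collecting the sign flips along the way, the symbol is +1.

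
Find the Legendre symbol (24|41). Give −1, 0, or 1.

-1

Euler's criterion: (24/41) ≡ 24^20 (mod 41).
24^2 ≡ 2 (mod 41)
24^4 ≡ 4 (mod 41)
24^8 ≡ 16 (mod 41)
24^16 ≡ 10 (mod 41)
24^20 = 24^(16+4) ≡ 40 (mod 41).
Result is 40 ≡ −1, so (24/41) = −1.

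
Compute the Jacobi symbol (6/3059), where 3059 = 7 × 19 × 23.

Pull out 2: since 3059 ≡ 3 (mod 8), (2/3059) = -1.
Reciprocity: 3 ≡ 3 and 3059 ≡ 3 (mod 4), so (3/3059) = −(3059/3).
Reduce top mod 3: now compute (2/3).
Pull out 2: since 3 ≡ 3 (mod 8), (2/3) = -1.
Reached (1/3) = 1. Collecting the sign flips along the way, the symbol is -1.

-1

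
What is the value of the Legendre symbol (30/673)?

Pull out 2: since 673 ≡ 1 (mod 8), (2/673) = +1.
Reciprocity: 15 ≡ 3 and 673 ≡ 1 (mod 4), so (15/673) = +(673/15).
Reduce top mod 15: now compute (13/15).
Reciprocity: 13 ≡ 1 and 15 ≡ 3 (mod 4), so (13/15) = +(15/13).
Reduce top mod 13: now compute (2/13).
Pull out 2: since 13 ≡ 5 (mod 8), (2/13) = -1.
Reached (1/13) = 1. Collecting the sign flips along the way, the symbol is -1.

-1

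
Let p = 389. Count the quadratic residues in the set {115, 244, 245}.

(115/389) = -1 → non-residue.
(244/389) = -1 → non-residue.
(245/389) = +1 → QR.
Total quadratic residues among the 3: 1.

1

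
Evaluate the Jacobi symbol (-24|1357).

First reduce: -24 ≡ 1333 (mod 1357).
Reciprocity: 1333 ≡ 1 and 1357 ≡ 1 (mod 4), so (1333/1357) = +(1357/1333).
Reduce top mod 1333: now compute (24/1333).
Pull out 2^3: since 1333 ≡ 5 (mod 8), (2/1333) = -1, so (2/1333)^3 = -1.
Reciprocity: 3 ≡ 3 and 1333 ≡ 1 (mod 4), so (3/1333) = +(1333/3).
Reduce top mod 3: now compute (1/3).
Reached (1/3) = 1. Collecting the sign flips along the way, the symbol is -1.

-1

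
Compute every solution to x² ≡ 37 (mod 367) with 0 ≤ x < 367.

Since 367 ≡ 3 (mod 4), a square root of 37 is 37^((367+1)/4) = 37^92 mod 367.
Repeated squaring: 37^2≡268, 37^4≡259, 37^8≡287, 37^16≡161, 37^32≡231, 37^64≡146 (mod 367).
37^92 = 37^(64+16+8+4) ≡ 279 (mod 367).
Check: 279² = 77841 ≡ 37 (mod 367). The two roots are 88 and 279.

88, 279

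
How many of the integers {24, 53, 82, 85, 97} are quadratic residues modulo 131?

1

(24/131) = -1 → non-residue.
(53/131) = +1 → QR.
(82/131) = -1 → non-residue.
(85/131) = -1 → non-residue.
(97/131) = -1 → non-residue.
Total quadratic residues among the 5: 1.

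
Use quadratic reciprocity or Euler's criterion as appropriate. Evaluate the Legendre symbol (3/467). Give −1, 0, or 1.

1

Euler's criterion: (3/467) ≡ 3^233 (mod 467).
3^2 ≡ 9 (mod 467)
3^4 ≡ 81 (mod 467)
3^8 ≡ 23 (mod 467)
3^16 ≡ 62 (mod 467)
3^32 ≡ 108 (mod 467)
3^64 ≡ 456 (mod 467)
3^128 ≡ 121 (mod 467)
3^233 = 3^(128+64+32+8+1) ≡ 1 (mod 467).
Result is 1, so (3/467) = 1.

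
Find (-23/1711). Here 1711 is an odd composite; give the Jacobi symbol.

1

First reduce: -23 ≡ 1688 (mod 1711).
Pull out 2^3: since 1711 ≡ 7 (mod 8), (2/1711) = +1, so (2/1711)^3 = +1.
Reciprocity: 211 ≡ 3 and 1711 ≡ 3 (mod 4), so (211/1711) = −(1711/211).
Reduce top mod 211: now compute (23/211).
Reciprocity: 23 ≡ 3 and 211 ≡ 3 (mod 4), so (23/211) = −(211/23).
Reduce top mod 23: now compute (4/23).
Pull out 2^2: since 23 ≡ 7 (mod 8), (2/23) = +1, so (2/23)^2 = +1.
Reached (1/23) = 1. Collecting the sign flips along the way, the symbol is +1.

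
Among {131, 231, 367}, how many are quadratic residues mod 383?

0

(131/383) = -1 → non-residue.
(231/383) = -1 → non-residue.
(367/383) = -1 → non-residue.
Total quadratic residues among the 3: 0.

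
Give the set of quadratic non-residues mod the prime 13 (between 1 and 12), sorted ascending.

2,5,6,7,8,11

Square k = 1,…,6 (k and 13−k give the same square):
1²=1, 2²=4, 3²=9, 4²≡3, 5²≡12, 6²≡10 (mod 13).
The residues are {1, 3, 4, 9, 10, 12}; the non-residues are the remaining 6 nonzero classes.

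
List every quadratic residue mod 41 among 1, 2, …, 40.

1 2 4 5 8 9 10 16 18 20 21 23 25 31 32 33 36 37 39 40

Square k = 1,…,20 (k and 41−k give the same square):
1²=1, 2²=4, 3²=9, 4²=16, 5²=25, 6²=36, 7²≡8, 8²≡23, 9²≡40, 10²≡18, 11²≡39, 12²≡21, 13²≡5, 14²≡32, 15²≡20, 16²≡10, 17²≡2, 18²≡37, 19²≡33, 20²≡31 (mod 41).
So the quadratic residues mod 41 are {1, 2, 4, 5, 8, 9, 10, 16, 18, 20, 21, 23, 25, 31, 32, 33, 36, 37, 39, 40}.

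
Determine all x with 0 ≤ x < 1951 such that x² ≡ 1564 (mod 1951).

546, 1405

Since 1951 ≡ 3 (mod 4), a square root of 1564 is 1564^((1951+1)/4) = 1564^488 mod 1951.
Repeated squaring: 1564^2≡1493, 1564^4≡1007, 1564^8≡1480, 1564^16≡1378, 1564^32≡561, 1564^64≡610, 1564^128≡1410, 1564^256≡31 (mod 1951).
1564^488 = 1564^(256+128+64+32+8) ≡ 1405 (mod 1951).
Check: 1405² = 1974025 ≡ 1564 (mod 1951). The two roots are 546 and 1405.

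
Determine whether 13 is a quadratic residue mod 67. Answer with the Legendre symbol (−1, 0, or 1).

Reciprocity: 13 ≡ 1 and 67 ≡ 3 (mod 4), so (13/67) = +(67/13).
Reduce top mod 13: now compute (2/13).
Pull out 2: since 13 ≡ 5 (mod 8), (2/13) = -1.
Reached (1/13) = 1. Collecting the sign flips along the way, the symbol is -1.

-1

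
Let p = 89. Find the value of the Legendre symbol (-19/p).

-1

Euler's criterion: (-19/89) ≡ 70^44 (mod 89).
70^2 ≡ 5 (mod 89)
70^4 ≡ 25 (mod 89)
70^8 ≡ 2 (mod 89)
70^16 ≡ 4 (mod 89)
70^32 ≡ 16 (mod 89)
70^44 = 70^(32+8+4) ≡ 88 (mod 89).
Result is 88 ≡ −1, so (-19/89) = −1.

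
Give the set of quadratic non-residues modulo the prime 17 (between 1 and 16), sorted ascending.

3, 5, 6, 7, 10, 11, 12, 14

Square k = 1,…,8 (k and 17−k give the same square):
1²=1, 2²=4, 3²=9, 4²=16, 5²≡8, 6²≡2, 7²≡15, 8²≡13 (mod 17).
The residues are {1, 2, 4, 8, 9, 13, 15, 16}; the non-residues are the remaining 8 nonzero classes.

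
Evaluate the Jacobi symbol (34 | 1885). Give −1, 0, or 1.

Pull out 2: since 1885 ≡ 5 (mod 8), (2/1885) = -1.
Reciprocity: 17 ≡ 1 and 1885 ≡ 1 (mod 4), so (17/1885) = +(1885/17).
Reduce top mod 17: now compute (15/17).
Reciprocity: 15 ≡ 3 and 17 ≡ 1 (mod 4), so (15/17) = +(17/15).
Reduce top mod 15: now compute (2/15).
Pull out 2: since 15 ≡ 7 (mod 8), (2/15) = +1.
Reached (1/15) = 1. Collecting the sign flips along the way, the symbol is -1.

-1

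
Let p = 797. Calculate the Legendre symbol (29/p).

Reciprocity: 29 ≡ 1 and 797 ≡ 1 (mod 4), so (29/797) = +(797/29).
Reduce top mod 29: now compute (14/29).
Pull out 2: since 29 ≡ 5 (mod 8), (2/29) = -1.
Reciprocity: 7 ≡ 3 and 29 ≡ 1 (mod 4), so (7/29) = +(29/7).
Reduce top mod 7: now compute (1/7).
Reached (1/7) = 1. Collecting the sign flips along the way, the symbol is -1.

-1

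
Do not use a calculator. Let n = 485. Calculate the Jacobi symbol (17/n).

1

Reciprocity: 17 ≡ 1 and 485 ≡ 1 (mod 4), so (17/485) = +(485/17).
Reduce top mod 17: now compute (9/17).
Reciprocity: 9 ≡ 1 and 17 ≡ 1 (mod 4), so (9/17) = +(17/9).
Reduce top mod 9: now compute (8/9).
Pull out 2^3: since 9 ≡ 1 (mod 8), (2/9) = +1, so (2/9)^3 = +1.
Reached (1/9) = 1. Collecting the sign flips along the way, the symbol is +1.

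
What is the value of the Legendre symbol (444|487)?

1

Euler's criterion: (444/487) ≡ 444^243 (mod 487).
444^2 ≡ 388 (mod 487)
444^4 ≡ 61 (mod 487)
444^8 ≡ 312 (mod 487)
444^16 ≡ 431 (mod 487)
444^32 ≡ 214 (mod 487)
444^64 ≡ 18 (mod 487)
444^128 ≡ 324 (mod 487)
444^243 = 444^(128+64+32+16+2+1) ≡ 1 (mod 487).
Result is 1, so (444/487) = 1.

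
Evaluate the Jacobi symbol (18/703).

Pull out 2: since 703 ≡ 7 (mod 8), (2/703) = +1.
Reciprocity: 9 ≡ 1 and 703 ≡ 3 (mod 4), so (9/703) = +(703/9).
Reduce top mod 9: now compute (1/9).
Reached (1/9) = 1. Collecting the sign flips along the way, the symbol is +1.

1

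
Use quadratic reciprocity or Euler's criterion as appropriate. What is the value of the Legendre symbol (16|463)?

Pull out 2^4: since 463 ≡ 7 (mod 8), (2/463) = +1, so (2/463)^4 = +1.
Reached (1/463) = 1. Collecting the sign flips along the way, the symbol is +1.

1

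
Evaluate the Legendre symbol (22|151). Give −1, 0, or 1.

Euler's criterion: (22/151) ≡ 22^75 (mod 151).
22^2 ≡ 31 (mod 151)
22^4 ≡ 55 (mod 151)
22^8 ≡ 5 (mod 151)
22^16 ≡ 25 (mod 151)
22^32 ≡ 21 (mod 151)
22^64 ≡ 139 (mod 151)
22^75 = 22^(64+8+2+1) ≡ 1 (mod 151).
Result is 1, so (22/151) = 1.

1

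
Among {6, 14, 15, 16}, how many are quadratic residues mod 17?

2

(6/17) = -1 → non-residue.
(14/17) = -1 → non-residue.
(15/17) = +1 → QR.
(16/17) = +1 → QR.
Total quadratic residues among the 4: 2.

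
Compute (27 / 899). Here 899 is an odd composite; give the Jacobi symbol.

Reciprocity: 27 ≡ 3 and 899 ≡ 3 (mod 4), so (27/899) = −(899/27).
Reduce top mod 27: now compute (8/27).
Pull out 2^3: since 27 ≡ 3 (mod 8), (2/27) = -1, so (2/27)^3 = -1.
Reached (1/27) = 1. Collecting the sign flips along the way, the symbol is +1.

1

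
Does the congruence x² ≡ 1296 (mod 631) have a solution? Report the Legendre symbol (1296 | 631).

1

Euler's criterion: (1296/631) ≡ 34^315 (mod 631).
34^2 ≡ 525 (mod 631)
34^4 ≡ 509 (mod 631)
34^8 ≡ 371 (mod 631)
34^16 ≡ 83 (mod 631)
34^32 ≡ 579 (mod 631)
34^64 ≡ 180 (mod 631)
34^128 ≡ 219 (mod 631)
34^256 ≡ 5 (mod 631)
34^315 = 34^(256+32+16+8+2+1) ≡ 1 (mod 631).
Result is 1, so (1296/631) = 1.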